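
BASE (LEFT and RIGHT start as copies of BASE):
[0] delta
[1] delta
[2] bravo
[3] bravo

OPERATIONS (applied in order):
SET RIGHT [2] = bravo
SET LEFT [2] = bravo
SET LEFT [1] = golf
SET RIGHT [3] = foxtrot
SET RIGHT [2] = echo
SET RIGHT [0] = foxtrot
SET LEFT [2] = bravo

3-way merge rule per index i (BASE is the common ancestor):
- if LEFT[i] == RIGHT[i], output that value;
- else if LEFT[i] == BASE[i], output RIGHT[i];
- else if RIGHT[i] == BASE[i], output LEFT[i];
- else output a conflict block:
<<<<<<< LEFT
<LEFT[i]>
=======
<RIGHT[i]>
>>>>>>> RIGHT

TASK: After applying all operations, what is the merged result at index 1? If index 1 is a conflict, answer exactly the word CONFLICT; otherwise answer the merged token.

Answer: golf

Derivation:
Final LEFT:  [delta, golf, bravo, bravo]
Final RIGHT: [foxtrot, delta, echo, foxtrot]
i=0: L=delta=BASE, R=foxtrot -> take RIGHT -> foxtrot
i=1: L=golf, R=delta=BASE -> take LEFT -> golf
i=2: L=bravo=BASE, R=echo -> take RIGHT -> echo
i=3: L=bravo=BASE, R=foxtrot -> take RIGHT -> foxtrot
Index 1 -> golf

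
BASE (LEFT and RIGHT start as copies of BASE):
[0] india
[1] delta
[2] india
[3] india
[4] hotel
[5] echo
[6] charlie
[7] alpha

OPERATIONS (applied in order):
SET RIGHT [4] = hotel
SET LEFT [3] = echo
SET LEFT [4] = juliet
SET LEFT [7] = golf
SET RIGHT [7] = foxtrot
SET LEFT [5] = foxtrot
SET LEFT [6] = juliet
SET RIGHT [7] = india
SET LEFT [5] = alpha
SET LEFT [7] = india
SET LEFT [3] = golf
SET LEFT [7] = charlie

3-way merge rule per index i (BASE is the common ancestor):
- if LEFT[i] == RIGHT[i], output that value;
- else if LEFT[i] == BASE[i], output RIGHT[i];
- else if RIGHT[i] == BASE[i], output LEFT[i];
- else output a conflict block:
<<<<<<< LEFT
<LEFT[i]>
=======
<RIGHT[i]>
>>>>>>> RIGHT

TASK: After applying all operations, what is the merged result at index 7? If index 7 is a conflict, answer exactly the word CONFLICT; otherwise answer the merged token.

Final LEFT:  [india, delta, india, golf, juliet, alpha, juliet, charlie]
Final RIGHT: [india, delta, india, india, hotel, echo, charlie, india]
i=0: L=india R=india -> agree -> india
i=1: L=delta R=delta -> agree -> delta
i=2: L=india R=india -> agree -> india
i=3: L=golf, R=india=BASE -> take LEFT -> golf
i=4: L=juliet, R=hotel=BASE -> take LEFT -> juliet
i=5: L=alpha, R=echo=BASE -> take LEFT -> alpha
i=6: L=juliet, R=charlie=BASE -> take LEFT -> juliet
i=7: BASE=alpha L=charlie R=india all differ -> CONFLICT
Index 7 -> CONFLICT

Answer: CONFLICT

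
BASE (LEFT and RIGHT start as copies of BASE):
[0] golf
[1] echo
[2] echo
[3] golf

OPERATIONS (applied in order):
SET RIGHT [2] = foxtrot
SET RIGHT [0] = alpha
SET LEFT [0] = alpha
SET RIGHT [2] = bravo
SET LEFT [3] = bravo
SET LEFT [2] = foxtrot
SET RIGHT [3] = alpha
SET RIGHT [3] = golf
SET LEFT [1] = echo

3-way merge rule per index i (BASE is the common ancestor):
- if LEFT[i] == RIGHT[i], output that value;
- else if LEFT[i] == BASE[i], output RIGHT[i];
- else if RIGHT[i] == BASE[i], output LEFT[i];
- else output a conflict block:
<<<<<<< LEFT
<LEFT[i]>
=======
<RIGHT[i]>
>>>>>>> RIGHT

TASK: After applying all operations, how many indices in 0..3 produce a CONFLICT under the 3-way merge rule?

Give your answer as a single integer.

Final LEFT:  [alpha, echo, foxtrot, bravo]
Final RIGHT: [alpha, echo, bravo, golf]
i=0: L=alpha R=alpha -> agree -> alpha
i=1: L=echo R=echo -> agree -> echo
i=2: BASE=echo L=foxtrot R=bravo all differ -> CONFLICT
i=3: L=bravo, R=golf=BASE -> take LEFT -> bravo
Conflict count: 1

Answer: 1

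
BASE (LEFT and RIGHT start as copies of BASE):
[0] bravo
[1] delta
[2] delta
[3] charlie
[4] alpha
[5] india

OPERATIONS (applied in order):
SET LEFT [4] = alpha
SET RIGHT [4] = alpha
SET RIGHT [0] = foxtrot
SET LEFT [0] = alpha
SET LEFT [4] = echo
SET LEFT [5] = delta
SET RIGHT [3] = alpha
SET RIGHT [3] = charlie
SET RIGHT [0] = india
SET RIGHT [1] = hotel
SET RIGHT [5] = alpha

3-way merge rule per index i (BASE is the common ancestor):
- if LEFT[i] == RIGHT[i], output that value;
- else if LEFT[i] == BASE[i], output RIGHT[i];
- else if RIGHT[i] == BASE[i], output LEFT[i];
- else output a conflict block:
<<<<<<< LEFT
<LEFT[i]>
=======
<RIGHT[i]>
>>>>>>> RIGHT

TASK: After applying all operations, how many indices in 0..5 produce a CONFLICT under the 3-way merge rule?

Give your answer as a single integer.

Answer: 2

Derivation:
Final LEFT:  [alpha, delta, delta, charlie, echo, delta]
Final RIGHT: [india, hotel, delta, charlie, alpha, alpha]
i=0: BASE=bravo L=alpha R=india all differ -> CONFLICT
i=1: L=delta=BASE, R=hotel -> take RIGHT -> hotel
i=2: L=delta R=delta -> agree -> delta
i=3: L=charlie R=charlie -> agree -> charlie
i=4: L=echo, R=alpha=BASE -> take LEFT -> echo
i=5: BASE=india L=delta R=alpha all differ -> CONFLICT
Conflict count: 2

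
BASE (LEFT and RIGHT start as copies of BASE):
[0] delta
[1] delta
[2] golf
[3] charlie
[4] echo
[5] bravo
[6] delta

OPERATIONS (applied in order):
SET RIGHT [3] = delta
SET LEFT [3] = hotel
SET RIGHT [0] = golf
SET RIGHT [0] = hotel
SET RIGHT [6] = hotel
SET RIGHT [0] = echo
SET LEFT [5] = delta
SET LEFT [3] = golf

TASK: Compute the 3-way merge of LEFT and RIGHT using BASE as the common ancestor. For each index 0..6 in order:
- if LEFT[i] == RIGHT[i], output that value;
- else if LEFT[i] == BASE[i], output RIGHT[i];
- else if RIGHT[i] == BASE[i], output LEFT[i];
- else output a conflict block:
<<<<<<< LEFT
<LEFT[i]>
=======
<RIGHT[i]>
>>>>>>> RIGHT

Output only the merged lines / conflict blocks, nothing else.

Final LEFT:  [delta, delta, golf, golf, echo, delta, delta]
Final RIGHT: [echo, delta, golf, delta, echo, bravo, hotel]
i=0: L=delta=BASE, R=echo -> take RIGHT -> echo
i=1: L=delta R=delta -> agree -> delta
i=2: L=golf R=golf -> agree -> golf
i=3: BASE=charlie L=golf R=delta all differ -> CONFLICT
i=4: L=echo R=echo -> agree -> echo
i=5: L=delta, R=bravo=BASE -> take LEFT -> delta
i=6: L=delta=BASE, R=hotel -> take RIGHT -> hotel

Answer: echo
delta
golf
<<<<<<< LEFT
golf
=======
delta
>>>>>>> RIGHT
echo
delta
hotel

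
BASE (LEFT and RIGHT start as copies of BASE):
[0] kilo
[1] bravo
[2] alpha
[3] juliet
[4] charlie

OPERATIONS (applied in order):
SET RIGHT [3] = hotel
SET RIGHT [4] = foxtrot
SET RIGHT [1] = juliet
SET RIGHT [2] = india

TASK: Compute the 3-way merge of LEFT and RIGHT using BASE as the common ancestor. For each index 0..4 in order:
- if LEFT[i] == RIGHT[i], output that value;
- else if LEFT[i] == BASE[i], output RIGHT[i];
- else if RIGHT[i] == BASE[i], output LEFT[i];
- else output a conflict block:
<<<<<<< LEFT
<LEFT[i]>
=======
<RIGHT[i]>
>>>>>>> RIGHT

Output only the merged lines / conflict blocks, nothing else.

Final LEFT:  [kilo, bravo, alpha, juliet, charlie]
Final RIGHT: [kilo, juliet, india, hotel, foxtrot]
i=0: L=kilo R=kilo -> agree -> kilo
i=1: L=bravo=BASE, R=juliet -> take RIGHT -> juliet
i=2: L=alpha=BASE, R=india -> take RIGHT -> india
i=3: L=juliet=BASE, R=hotel -> take RIGHT -> hotel
i=4: L=charlie=BASE, R=foxtrot -> take RIGHT -> foxtrot

Answer: kilo
juliet
india
hotel
foxtrot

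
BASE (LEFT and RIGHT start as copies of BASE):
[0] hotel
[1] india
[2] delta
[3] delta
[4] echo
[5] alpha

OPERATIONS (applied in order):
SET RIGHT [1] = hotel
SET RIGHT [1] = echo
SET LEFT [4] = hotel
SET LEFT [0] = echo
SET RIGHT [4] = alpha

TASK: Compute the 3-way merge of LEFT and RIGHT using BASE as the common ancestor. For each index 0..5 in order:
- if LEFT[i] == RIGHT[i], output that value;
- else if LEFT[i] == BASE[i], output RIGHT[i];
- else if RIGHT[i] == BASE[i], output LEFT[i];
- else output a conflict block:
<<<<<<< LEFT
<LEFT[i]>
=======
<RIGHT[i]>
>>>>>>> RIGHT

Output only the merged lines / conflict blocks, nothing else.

Final LEFT:  [echo, india, delta, delta, hotel, alpha]
Final RIGHT: [hotel, echo, delta, delta, alpha, alpha]
i=0: L=echo, R=hotel=BASE -> take LEFT -> echo
i=1: L=india=BASE, R=echo -> take RIGHT -> echo
i=2: L=delta R=delta -> agree -> delta
i=3: L=delta R=delta -> agree -> delta
i=4: BASE=echo L=hotel R=alpha all differ -> CONFLICT
i=5: L=alpha R=alpha -> agree -> alpha

Answer: echo
echo
delta
delta
<<<<<<< LEFT
hotel
=======
alpha
>>>>>>> RIGHT
alpha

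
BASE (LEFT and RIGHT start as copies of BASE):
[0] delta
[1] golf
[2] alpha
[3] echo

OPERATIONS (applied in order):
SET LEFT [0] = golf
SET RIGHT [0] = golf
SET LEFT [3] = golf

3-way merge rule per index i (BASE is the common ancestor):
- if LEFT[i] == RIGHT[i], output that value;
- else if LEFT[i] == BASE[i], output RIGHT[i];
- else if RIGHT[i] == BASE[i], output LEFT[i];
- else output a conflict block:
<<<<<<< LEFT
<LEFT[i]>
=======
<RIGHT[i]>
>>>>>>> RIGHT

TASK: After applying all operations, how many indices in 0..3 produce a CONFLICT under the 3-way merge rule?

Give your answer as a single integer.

Final LEFT:  [golf, golf, alpha, golf]
Final RIGHT: [golf, golf, alpha, echo]
i=0: L=golf R=golf -> agree -> golf
i=1: L=golf R=golf -> agree -> golf
i=2: L=alpha R=alpha -> agree -> alpha
i=3: L=golf, R=echo=BASE -> take LEFT -> golf
Conflict count: 0

Answer: 0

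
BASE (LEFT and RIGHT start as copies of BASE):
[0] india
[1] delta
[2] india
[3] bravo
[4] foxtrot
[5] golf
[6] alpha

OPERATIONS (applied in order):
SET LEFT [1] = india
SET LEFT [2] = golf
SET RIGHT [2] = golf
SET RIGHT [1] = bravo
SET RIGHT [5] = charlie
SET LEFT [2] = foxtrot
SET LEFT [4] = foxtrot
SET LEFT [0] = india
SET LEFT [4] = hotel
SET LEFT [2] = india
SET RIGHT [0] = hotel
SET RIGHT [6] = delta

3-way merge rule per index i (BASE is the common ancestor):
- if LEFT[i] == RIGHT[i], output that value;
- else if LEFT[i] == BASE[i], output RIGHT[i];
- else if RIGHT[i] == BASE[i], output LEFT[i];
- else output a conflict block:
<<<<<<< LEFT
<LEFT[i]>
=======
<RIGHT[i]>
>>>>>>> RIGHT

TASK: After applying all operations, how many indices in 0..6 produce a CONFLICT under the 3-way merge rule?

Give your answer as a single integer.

Final LEFT:  [india, india, india, bravo, hotel, golf, alpha]
Final RIGHT: [hotel, bravo, golf, bravo, foxtrot, charlie, delta]
i=0: L=india=BASE, R=hotel -> take RIGHT -> hotel
i=1: BASE=delta L=india R=bravo all differ -> CONFLICT
i=2: L=india=BASE, R=golf -> take RIGHT -> golf
i=3: L=bravo R=bravo -> agree -> bravo
i=4: L=hotel, R=foxtrot=BASE -> take LEFT -> hotel
i=5: L=golf=BASE, R=charlie -> take RIGHT -> charlie
i=6: L=alpha=BASE, R=delta -> take RIGHT -> delta
Conflict count: 1

Answer: 1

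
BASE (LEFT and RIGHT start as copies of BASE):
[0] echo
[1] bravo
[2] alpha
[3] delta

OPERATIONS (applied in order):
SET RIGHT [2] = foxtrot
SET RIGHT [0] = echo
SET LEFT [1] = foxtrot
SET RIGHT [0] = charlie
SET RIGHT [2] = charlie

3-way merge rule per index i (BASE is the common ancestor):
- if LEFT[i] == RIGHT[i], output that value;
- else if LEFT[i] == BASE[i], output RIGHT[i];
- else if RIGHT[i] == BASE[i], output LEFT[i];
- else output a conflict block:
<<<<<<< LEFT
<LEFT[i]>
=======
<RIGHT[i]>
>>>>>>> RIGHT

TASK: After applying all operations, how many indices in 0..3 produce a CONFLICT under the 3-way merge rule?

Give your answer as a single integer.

Answer: 0

Derivation:
Final LEFT:  [echo, foxtrot, alpha, delta]
Final RIGHT: [charlie, bravo, charlie, delta]
i=0: L=echo=BASE, R=charlie -> take RIGHT -> charlie
i=1: L=foxtrot, R=bravo=BASE -> take LEFT -> foxtrot
i=2: L=alpha=BASE, R=charlie -> take RIGHT -> charlie
i=3: L=delta R=delta -> agree -> delta
Conflict count: 0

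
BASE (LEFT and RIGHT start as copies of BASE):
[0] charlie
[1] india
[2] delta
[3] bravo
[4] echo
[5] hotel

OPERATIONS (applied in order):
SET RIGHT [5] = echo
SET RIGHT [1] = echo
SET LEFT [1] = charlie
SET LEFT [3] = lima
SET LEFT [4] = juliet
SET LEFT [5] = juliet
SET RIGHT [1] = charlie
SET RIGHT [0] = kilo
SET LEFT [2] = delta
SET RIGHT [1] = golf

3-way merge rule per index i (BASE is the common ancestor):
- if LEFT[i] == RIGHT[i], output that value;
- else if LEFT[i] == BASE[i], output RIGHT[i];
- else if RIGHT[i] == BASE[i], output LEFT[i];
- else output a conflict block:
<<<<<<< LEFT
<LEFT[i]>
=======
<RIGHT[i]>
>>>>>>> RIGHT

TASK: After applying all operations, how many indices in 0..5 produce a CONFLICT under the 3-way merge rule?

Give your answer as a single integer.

Final LEFT:  [charlie, charlie, delta, lima, juliet, juliet]
Final RIGHT: [kilo, golf, delta, bravo, echo, echo]
i=0: L=charlie=BASE, R=kilo -> take RIGHT -> kilo
i=1: BASE=india L=charlie R=golf all differ -> CONFLICT
i=2: L=delta R=delta -> agree -> delta
i=3: L=lima, R=bravo=BASE -> take LEFT -> lima
i=4: L=juliet, R=echo=BASE -> take LEFT -> juliet
i=5: BASE=hotel L=juliet R=echo all differ -> CONFLICT
Conflict count: 2

Answer: 2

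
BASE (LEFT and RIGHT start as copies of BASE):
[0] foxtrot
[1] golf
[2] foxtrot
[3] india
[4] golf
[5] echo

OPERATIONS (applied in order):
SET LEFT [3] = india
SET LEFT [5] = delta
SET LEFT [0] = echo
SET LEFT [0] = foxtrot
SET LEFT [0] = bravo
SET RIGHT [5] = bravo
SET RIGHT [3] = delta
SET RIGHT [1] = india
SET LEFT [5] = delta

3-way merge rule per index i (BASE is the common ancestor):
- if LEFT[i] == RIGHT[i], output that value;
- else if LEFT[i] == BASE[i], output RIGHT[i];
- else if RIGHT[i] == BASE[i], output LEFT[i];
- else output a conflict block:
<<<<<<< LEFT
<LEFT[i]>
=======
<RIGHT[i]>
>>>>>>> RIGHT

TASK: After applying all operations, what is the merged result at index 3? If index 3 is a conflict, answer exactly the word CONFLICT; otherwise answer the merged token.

Final LEFT:  [bravo, golf, foxtrot, india, golf, delta]
Final RIGHT: [foxtrot, india, foxtrot, delta, golf, bravo]
i=0: L=bravo, R=foxtrot=BASE -> take LEFT -> bravo
i=1: L=golf=BASE, R=india -> take RIGHT -> india
i=2: L=foxtrot R=foxtrot -> agree -> foxtrot
i=3: L=india=BASE, R=delta -> take RIGHT -> delta
i=4: L=golf R=golf -> agree -> golf
i=5: BASE=echo L=delta R=bravo all differ -> CONFLICT
Index 3 -> delta

Answer: delta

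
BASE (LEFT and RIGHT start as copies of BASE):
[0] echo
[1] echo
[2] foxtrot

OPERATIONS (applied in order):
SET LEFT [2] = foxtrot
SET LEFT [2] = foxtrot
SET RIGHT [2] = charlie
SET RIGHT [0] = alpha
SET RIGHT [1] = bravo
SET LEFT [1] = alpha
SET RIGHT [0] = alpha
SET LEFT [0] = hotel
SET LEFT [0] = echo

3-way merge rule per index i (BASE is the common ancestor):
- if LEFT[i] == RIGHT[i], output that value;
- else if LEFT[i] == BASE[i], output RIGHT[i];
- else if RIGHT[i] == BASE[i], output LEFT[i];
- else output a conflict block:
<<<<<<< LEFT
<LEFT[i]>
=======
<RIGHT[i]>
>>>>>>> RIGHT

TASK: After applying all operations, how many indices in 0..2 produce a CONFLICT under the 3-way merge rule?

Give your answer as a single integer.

Final LEFT:  [echo, alpha, foxtrot]
Final RIGHT: [alpha, bravo, charlie]
i=0: L=echo=BASE, R=alpha -> take RIGHT -> alpha
i=1: BASE=echo L=alpha R=bravo all differ -> CONFLICT
i=2: L=foxtrot=BASE, R=charlie -> take RIGHT -> charlie
Conflict count: 1

Answer: 1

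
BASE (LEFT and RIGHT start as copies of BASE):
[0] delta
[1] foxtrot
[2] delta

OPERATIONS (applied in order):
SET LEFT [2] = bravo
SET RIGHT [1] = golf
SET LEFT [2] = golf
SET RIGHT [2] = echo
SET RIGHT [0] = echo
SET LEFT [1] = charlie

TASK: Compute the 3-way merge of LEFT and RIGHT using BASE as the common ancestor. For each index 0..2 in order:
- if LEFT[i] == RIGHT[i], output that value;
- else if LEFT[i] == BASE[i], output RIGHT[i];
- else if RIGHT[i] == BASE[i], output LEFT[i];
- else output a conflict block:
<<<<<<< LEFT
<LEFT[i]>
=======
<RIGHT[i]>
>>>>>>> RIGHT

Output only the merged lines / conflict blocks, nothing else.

Final LEFT:  [delta, charlie, golf]
Final RIGHT: [echo, golf, echo]
i=0: L=delta=BASE, R=echo -> take RIGHT -> echo
i=1: BASE=foxtrot L=charlie R=golf all differ -> CONFLICT
i=2: BASE=delta L=golf R=echo all differ -> CONFLICT

Answer: echo
<<<<<<< LEFT
charlie
=======
golf
>>>>>>> RIGHT
<<<<<<< LEFT
golf
=======
echo
>>>>>>> RIGHT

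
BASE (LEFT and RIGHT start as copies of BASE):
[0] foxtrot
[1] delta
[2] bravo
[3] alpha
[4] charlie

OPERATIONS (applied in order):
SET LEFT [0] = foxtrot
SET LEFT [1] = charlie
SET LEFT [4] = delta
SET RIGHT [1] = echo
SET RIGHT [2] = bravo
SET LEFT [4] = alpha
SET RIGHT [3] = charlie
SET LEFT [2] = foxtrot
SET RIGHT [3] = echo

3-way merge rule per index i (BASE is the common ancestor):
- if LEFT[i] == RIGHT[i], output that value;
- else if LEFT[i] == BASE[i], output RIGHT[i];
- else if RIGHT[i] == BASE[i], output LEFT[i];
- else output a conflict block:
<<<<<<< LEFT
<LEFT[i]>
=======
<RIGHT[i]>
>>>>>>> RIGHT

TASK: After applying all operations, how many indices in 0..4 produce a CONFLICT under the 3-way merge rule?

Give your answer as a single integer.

Final LEFT:  [foxtrot, charlie, foxtrot, alpha, alpha]
Final RIGHT: [foxtrot, echo, bravo, echo, charlie]
i=0: L=foxtrot R=foxtrot -> agree -> foxtrot
i=1: BASE=delta L=charlie R=echo all differ -> CONFLICT
i=2: L=foxtrot, R=bravo=BASE -> take LEFT -> foxtrot
i=3: L=alpha=BASE, R=echo -> take RIGHT -> echo
i=4: L=alpha, R=charlie=BASE -> take LEFT -> alpha
Conflict count: 1

Answer: 1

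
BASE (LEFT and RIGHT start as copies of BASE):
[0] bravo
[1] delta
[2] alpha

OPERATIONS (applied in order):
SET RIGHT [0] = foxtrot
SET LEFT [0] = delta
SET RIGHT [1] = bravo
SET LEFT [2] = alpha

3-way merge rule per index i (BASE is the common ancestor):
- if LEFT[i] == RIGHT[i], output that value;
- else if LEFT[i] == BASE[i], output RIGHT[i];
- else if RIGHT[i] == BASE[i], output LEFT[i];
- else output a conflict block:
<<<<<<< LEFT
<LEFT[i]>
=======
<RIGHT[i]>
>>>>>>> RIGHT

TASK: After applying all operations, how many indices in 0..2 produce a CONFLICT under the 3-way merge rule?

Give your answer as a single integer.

Answer: 1

Derivation:
Final LEFT:  [delta, delta, alpha]
Final RIGHT: [foxtrot, bravo, alpha]
i=0: BASE=bravo L=delta R=foxtrot all differ -> CONFLICT
i=1: L=delta=BASE, R=bravo -> take RIGHT -> bravo
i=2: L=alpha R=alpha -> agree -> alpha
Conflict count: 1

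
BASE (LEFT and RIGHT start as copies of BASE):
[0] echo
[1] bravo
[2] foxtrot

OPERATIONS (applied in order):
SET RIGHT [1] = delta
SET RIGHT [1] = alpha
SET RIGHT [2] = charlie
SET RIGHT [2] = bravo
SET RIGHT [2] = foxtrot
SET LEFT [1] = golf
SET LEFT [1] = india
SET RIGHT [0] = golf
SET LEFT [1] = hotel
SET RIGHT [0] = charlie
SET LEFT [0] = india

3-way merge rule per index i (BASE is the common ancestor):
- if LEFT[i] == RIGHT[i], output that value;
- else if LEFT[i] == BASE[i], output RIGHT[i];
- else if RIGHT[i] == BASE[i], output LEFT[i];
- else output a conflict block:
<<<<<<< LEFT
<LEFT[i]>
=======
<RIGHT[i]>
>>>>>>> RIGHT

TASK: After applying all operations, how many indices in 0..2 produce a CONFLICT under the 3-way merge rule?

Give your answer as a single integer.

Answer: 2

Derivation:
Final LEFT:  [india, hotel, foxtrot]
Final RIGHT: [charlie, alpha, foxtrot]
i=0: BASE=echo L=india R=charlie all differ -> CONFLICT
i=1: BASE=bravo L=hotel R=alpha all differ -> CONFLICT
i=2: L=foxtrot R=foxtrot -> agree -> foxtrot
Conflict count: 2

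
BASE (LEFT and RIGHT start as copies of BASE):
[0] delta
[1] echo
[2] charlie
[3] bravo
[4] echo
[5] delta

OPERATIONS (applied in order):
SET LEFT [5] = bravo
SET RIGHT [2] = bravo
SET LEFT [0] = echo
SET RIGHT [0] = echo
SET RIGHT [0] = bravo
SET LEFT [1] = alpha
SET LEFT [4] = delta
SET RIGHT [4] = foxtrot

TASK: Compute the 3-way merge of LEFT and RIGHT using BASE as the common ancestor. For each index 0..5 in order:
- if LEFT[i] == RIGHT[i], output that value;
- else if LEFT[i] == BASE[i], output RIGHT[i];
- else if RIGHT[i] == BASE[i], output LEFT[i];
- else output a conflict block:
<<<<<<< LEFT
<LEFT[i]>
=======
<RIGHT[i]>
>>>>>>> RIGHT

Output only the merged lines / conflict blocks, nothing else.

Final LEFT:  [echo, alpha, charlie, bravo, delta, bravo]
Final RIGHT: [bravo, echo, bravo, bravo, foxtrot, delta]
i=0: BASE=delta L=echo R=bravo all differ -> CONFLICT
i=1: L=alpha, R=echo=BASE -> take LEFT -> alpha
i=2: L=charlie=BASE, R=bravo -> take RIGHT -> bravo
i=3: L=bravo R=bravo -> agree -> bravo
i=4: BASE=echo L=delta R=foxtrot all differ -> CONFLICT
i=5: L=bravo, R=delta=BASE -> take LEFT -> bravo

Answer: <<<<<<< LEFT
echo
=======
bravo
>>>>>>> RIGHT
alpha
bravo
bravo
<<<<<<< LEFT
delta
=======
foxtrot
>>>>>>> RIGHT
bravo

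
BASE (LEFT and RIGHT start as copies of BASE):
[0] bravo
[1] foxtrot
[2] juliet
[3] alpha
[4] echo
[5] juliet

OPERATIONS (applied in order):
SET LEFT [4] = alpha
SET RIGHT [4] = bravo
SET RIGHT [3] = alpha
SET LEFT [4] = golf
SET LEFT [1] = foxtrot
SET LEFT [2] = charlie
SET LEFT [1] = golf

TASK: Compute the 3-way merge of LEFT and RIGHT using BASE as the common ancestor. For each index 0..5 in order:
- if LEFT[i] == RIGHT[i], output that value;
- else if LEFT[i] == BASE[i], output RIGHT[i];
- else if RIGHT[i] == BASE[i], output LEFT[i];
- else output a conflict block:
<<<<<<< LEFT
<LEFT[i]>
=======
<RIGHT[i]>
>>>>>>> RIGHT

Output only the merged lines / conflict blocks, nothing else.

Answer: bravo
golf
charlie
alpha
<<<<<<< LEFT
golf
=======
bravo
>>>>>>> RIGHT
juliet

Derivation:
Final LEFT:  [bravo, golf, charlie, alpha, golf, juliet]
Final RIGHT: [bravo, foxtrot, juliet, alpha, bravo, juliet]
i=0: L=bravo R=bravo -> agree -> bravo
i=1: L=golf, R=foxtrot=BASE -> take LEFT -> golf
i=2: L=charlie, R=juliet=BASE -> take LEFT -> charlie
i=3: L=alpha R=alpha -> agree -> alpha
i=4: BASE=echo L=golf R=bravo all differ -> CONFLICT
i=5: L=juliet R=juliet -> agree -> juliet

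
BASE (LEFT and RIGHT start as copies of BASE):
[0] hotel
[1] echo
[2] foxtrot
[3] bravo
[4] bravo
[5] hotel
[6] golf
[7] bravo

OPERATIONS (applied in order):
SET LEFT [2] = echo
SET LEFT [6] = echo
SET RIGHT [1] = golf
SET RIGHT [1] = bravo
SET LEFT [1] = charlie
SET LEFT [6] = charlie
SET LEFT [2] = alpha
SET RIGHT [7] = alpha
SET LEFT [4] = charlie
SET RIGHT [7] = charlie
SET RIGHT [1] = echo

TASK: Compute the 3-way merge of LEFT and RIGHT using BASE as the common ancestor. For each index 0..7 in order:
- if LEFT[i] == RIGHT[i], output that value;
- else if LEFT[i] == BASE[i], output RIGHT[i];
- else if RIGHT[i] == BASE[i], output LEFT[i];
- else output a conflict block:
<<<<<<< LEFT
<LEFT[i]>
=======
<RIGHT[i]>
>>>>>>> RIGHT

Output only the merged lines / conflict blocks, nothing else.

Final LEFT:  [hotel, charlie, alpha, bravo, charlie, hotel, charlie, bravo]
Final RIGHT: [hotel, echo, foxtrot, bravo, bravo, hotel, golf, charlie]
i=0: L=hotel R=hotel -> agree -> hotel
i=1: L=charlie, R=echo=BASE -> take LEFT -> charlie
i=2: L=alpha, R=foxtrot=BASE -> take LEFT -> alpha
i=3: L=bravo R=bravo -> agree -> bravo
i=4: L=charlie, R=bravo=BASE -> take LEFT -> charlie
i=5: L=hotel R=hotel -> agree -> hotel
i=6: L=charlie, R=golf=BASE -> take LEFT -> charlie
i=7: L=bravo=BASE, R=charlie -> take RIGHT -> charlie

Answer: hotel
charlie
alpha
bravo
charlie
hotel
charlie
charlie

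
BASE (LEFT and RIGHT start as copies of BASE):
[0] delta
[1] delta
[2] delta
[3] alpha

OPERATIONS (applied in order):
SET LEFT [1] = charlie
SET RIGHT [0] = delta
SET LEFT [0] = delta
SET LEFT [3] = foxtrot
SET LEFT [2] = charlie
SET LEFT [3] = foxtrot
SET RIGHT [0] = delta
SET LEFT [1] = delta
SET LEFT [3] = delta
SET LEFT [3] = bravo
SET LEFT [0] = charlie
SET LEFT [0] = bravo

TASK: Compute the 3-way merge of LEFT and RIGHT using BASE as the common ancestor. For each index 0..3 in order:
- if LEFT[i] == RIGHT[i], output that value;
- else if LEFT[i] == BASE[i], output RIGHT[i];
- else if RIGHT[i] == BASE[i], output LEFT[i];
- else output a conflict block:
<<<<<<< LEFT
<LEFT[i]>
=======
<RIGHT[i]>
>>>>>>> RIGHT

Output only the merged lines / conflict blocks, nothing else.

Final LEFT:  [bravo, delta, charlie, bravo]
Final RIGHT: [delta, delta, delta, alpha]
i=0: L=bravo, R=delta=BASE -> take LEFT -> bravo
i=1: L=delta R=delta -> agree -> delta
i=2: L=charlie, R=delta=BASE -> take LEFT -> charlie
i=3: L=bravo, R=alpha=BASE -> take LEFT -> bravo

Answer: bravo
delta
charlie
bravo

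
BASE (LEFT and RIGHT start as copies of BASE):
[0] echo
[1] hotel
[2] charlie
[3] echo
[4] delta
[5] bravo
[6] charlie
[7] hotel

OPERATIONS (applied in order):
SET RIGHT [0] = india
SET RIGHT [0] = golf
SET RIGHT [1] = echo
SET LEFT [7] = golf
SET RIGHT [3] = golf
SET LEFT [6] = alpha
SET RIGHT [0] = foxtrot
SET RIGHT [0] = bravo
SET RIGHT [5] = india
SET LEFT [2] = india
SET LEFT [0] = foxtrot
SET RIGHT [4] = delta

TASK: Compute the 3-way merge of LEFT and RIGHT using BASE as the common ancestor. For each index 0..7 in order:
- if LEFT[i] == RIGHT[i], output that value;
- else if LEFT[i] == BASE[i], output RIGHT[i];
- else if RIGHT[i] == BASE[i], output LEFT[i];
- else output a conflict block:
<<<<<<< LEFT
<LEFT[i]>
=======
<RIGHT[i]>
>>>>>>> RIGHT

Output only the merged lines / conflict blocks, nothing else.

Answer: <<<<<<< LEFT
foxtrot
=======
bravo
>>>>>>> RIGHT
echo
india
golf
delta
india
alpha
golf

Derivation:
Final LEFT:  [foxtrot, hotel, india, echo, delta, bravo, alpha, golf]
Final RIGHT: [bravo, echo, charlie, golf, delta, india, charlie, hotel]
i=0: BASE=echo L=foxtrot R=bravo all differ -> CONFLICT
i=1: L=hotel=BASE, R=echo -> take RIGHT -> echo
i=2: L=india, R=charlie=BASE -> take LEFT -> india
i=3: L=echo=BASE, R=golf -> take RIGHT -> golf
i=4: L=delta R=delta -> agree -> delta
i=5: L=bravo=BASE, R=india -> take RIGHT -> india
i=6: L=alpha, R=charlie=BASE -> take LEFT -> alpha
i=7: L=golf, R=hotel=BASE -> take LEFT -> golf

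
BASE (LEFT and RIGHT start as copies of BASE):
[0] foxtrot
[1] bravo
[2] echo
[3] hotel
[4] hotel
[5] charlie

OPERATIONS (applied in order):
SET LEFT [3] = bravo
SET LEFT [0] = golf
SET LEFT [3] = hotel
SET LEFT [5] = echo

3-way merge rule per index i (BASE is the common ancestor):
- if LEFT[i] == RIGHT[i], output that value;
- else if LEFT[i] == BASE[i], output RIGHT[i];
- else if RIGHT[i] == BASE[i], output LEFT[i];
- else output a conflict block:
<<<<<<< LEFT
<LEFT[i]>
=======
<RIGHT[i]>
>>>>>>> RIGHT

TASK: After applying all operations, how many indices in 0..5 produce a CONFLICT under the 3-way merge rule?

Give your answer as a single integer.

Final LEFT:  [golf, bravo, echo, hotel, hotel, echo]
Final RIGHT: [foxtrot, bravo, echo, hotel, hotel, charlie]
i=0: L=golf, R=foxtrot=BASE -> take LEFT -> golf
i=1: L=bravo R=bravo -> agree -> bravo
i=2: L=echo R=echo -> agree -> echo
i=3: L=hotel R=hotel -> agree -> hotel
i=4: L=hotel R=hotel -> agree -> hotel
i=5: L=echo, R=charlie=BASE -> take LEFT -> echo
Conflict count: 0

Answer: 0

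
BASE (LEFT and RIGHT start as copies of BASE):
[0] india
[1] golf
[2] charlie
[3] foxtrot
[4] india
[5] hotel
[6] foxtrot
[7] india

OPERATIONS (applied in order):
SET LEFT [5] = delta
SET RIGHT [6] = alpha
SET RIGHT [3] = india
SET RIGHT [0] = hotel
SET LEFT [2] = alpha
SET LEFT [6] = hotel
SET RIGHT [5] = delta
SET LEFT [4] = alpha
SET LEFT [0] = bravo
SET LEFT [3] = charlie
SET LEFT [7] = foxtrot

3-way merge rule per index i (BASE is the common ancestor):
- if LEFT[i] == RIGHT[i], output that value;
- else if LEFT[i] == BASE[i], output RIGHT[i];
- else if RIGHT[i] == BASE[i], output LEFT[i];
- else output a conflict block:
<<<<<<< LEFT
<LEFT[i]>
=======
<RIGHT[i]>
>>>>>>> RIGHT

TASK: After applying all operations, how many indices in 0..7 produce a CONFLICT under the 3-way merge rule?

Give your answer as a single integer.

Final LEFT:  [bravo, golf, alpha, charlie, alpha, delta, hotel, foxtrot]
Final RIGHT: [hotel, golf, charlie, india, india, delta, alpha, india]
i=0: BASE=india L=bravo R=hotel all differ -> CONFLICT
i=1: L=golf R=golf -> agree -> golf
i=2: L=alpha, R=charlie=BASE -> take LEFT -> alpha
i=3: BASE=foxtrot L=charlie R=india all differ -> CONFLICT
i=4: L=alpha, R=india=BASE -> take LEFT -> alpha
i=5: L=delta R=delta -> agree -> delta
i=6: BASE=foxtrot L=hotel R=alpha all differ -> CONFLICT
i=7: L=foxtrot, R=india=BASE -> take LEFT -> foxtrot
Conflict count: 3

Answer: 3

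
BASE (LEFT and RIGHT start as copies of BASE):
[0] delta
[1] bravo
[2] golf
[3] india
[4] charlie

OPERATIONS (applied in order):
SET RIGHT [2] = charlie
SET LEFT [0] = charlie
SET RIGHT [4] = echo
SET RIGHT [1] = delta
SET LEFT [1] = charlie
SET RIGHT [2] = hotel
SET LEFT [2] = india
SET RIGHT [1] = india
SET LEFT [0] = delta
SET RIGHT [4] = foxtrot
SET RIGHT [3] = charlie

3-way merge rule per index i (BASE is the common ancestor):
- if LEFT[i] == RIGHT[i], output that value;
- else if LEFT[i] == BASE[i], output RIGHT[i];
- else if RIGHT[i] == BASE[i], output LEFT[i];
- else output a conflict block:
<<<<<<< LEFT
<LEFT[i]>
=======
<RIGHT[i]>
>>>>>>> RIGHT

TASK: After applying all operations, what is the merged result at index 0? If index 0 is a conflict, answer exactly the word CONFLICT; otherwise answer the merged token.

Answer: delta

Derivation:
Final LEFT:  [delta, charlie, india, india, charlie]
Final RIGHT: [delta, india, hotel, charlie, foxtrot]
i=0: L=delta R=delta -> agree -> delta
i=1: BASE=bravo L=charlie R=india all differ -> CONFLICT
i=2: BASE=golf L=india R=hotel all differ -> CONFLICT
i=3: L=india=BASE, R=charlie -> take RIGHT -> charlie
i=4: L=charlie=BASE, R=foxtrot -> take RIGHT -> foxtrot
Index 0 -> delta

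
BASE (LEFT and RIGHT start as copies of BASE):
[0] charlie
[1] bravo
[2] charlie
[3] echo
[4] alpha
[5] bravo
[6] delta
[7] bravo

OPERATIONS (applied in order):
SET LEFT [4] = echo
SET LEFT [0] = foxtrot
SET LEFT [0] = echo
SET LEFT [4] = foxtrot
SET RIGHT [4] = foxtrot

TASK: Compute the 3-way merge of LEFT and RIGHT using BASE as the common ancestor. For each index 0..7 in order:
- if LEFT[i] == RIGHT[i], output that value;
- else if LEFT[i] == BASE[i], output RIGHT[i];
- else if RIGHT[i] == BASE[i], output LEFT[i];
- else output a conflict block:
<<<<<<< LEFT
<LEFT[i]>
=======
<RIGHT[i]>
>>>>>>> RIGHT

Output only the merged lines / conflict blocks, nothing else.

Final LEFT:  [echo, bravo, charlie, echo, foxtrot, bravo, delta, bravo]
Final RIGHT: [charlie, bravo, charlie, echo, foxtrot, bravo, delta, bravo]
i=0: L=echo, R=charlie=BASE -> take LEFT -> echo
i=1: L=bravo R=bravo -> agree -> bravo
i=2: L=charlie R=charlie -> agree -> charlie
i=3: L=echo R=echo -> agree -> echo
i=4: L=foxtrot R=foxtrot -> agree -> foxtrot
i=5: L=bravo R=bravo -> agree -> bravo
i=6: L=delta R=delta -> agree -> delta
i=7: L=bravo R=bravo -> agree -> bravo

Answer: echo
bravo
charlie
echo
foxtrot
bravo
delta
bravo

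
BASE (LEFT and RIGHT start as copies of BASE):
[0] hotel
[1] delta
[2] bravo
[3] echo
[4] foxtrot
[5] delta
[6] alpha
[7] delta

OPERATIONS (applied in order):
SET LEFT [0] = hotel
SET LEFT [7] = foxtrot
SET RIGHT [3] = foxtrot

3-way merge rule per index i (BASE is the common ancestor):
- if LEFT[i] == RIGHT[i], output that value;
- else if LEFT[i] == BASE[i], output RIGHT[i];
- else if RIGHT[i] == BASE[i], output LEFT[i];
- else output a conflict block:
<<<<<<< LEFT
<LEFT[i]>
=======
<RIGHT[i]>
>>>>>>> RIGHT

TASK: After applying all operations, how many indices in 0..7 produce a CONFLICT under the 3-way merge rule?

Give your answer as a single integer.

Final LEFT:  [hotel, delta, bravo, echo, foxtrot, delta, alpha, foxtrot]
Final RIGHT: [hotel, delta, bravo, foxtrot, foxtrot, delta, alpha, delta]
i=0: L=hotel R=hotel -> agree -> hotel
i=1: L=delta R=delta -> agree -> delta
i=2: L=bravo R=bravo -> agree -> bravo
i=3: L=echo=BASE, R=foxtrot -> take RIGHT -> foxtrot
i=4: L=foxtrot R=foxtrot -> agree -> foxtrot
i=5: L=delta R=delta -> agree -> delta
i=6: L=alpha R=alpha -> agree -> alpha
i=7: L=foxtrot, R=delta=BASE -> take LEFT -> foxtrot
Conflict count: 0

Answer: 0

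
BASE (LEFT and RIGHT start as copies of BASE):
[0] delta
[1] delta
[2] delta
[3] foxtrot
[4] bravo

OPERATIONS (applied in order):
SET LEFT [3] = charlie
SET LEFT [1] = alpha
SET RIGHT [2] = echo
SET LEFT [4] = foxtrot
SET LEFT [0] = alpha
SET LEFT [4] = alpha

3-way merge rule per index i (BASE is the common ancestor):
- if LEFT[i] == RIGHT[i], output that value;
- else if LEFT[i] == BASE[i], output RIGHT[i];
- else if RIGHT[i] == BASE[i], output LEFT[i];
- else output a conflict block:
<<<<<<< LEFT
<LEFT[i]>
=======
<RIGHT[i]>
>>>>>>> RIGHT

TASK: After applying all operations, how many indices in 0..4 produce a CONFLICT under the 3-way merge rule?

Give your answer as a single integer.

Final LEFT:  [alpha, alpha, delta, charlie, alpha]
Final RIGHT: [delta, delta, echo, foxtrot, bravo]
i=0: L=alpha, R=delta=BASE -> take LEFT -> alpha
i=1: L=alpha, R=delta=BASE -> take LEFT -> alpha
i=2: L=delta=BASE, R=echo -> take RIGHT -> echo
i=3: L=charlie, R=foxtrot=BASE -> take LEFT -> charlie
i=4: L=alpha, R=bravo=BASE -> take LEFT -> alpha
Conflict count: 0

Answer: 0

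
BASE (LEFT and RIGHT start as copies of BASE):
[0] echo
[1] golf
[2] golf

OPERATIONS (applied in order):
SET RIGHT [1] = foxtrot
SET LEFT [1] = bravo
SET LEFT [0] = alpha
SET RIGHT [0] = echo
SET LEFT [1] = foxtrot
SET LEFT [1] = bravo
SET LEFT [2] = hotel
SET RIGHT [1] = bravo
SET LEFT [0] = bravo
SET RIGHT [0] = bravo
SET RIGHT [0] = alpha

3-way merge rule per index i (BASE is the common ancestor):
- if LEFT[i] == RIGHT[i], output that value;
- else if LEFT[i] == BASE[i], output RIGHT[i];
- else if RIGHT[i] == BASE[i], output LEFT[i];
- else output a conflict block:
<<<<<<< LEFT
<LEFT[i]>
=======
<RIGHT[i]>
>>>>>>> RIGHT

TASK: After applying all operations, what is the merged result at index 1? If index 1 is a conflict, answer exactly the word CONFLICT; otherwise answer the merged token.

Answer: bravo

Derivation:
Final LEFT:  [bravo, bravo, hotel]
Final RIGHT: [alpha, bravo, golf]
i=0: BASE=echo L=bravo R=alpha all differ -> CONFLICT
i=1: L=bravo R=bravo -> agree -> bravo
i=2: L=hotel, R=golf=BASE -> take LEFT -> hotel
Index 1 -> bravo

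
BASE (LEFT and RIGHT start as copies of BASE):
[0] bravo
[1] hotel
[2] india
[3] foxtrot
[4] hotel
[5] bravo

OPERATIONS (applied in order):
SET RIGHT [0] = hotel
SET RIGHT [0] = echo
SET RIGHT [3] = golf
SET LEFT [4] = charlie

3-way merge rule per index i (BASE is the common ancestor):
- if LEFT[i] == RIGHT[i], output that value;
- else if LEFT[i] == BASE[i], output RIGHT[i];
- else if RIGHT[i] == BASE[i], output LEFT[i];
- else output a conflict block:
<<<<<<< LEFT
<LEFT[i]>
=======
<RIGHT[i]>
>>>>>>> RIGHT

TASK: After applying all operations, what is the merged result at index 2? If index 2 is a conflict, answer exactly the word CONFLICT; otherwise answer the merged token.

Final LEFT:  [bravo, hotel, india, foxtrot, charlie, bravo]
Final RIGHT: [echo, hotel, india, golf, hotel, bravo]
i=0: L=bravo=BASE, R=echo -> take RIGHT -> echo
i=1: L=hotel R=hotel -> agree -> hotel
i=2: L=india R=india -> agree -> india
i=3: L=foxtrot=BASE, R=golf -> take RIGHT -> golf
i=4: L=charlie, R=hotel=BASE -> take LEFT -> charlie
i=5: L=bravo R=bravo -> agree -> bravo
Index 2 -> india

Answer: india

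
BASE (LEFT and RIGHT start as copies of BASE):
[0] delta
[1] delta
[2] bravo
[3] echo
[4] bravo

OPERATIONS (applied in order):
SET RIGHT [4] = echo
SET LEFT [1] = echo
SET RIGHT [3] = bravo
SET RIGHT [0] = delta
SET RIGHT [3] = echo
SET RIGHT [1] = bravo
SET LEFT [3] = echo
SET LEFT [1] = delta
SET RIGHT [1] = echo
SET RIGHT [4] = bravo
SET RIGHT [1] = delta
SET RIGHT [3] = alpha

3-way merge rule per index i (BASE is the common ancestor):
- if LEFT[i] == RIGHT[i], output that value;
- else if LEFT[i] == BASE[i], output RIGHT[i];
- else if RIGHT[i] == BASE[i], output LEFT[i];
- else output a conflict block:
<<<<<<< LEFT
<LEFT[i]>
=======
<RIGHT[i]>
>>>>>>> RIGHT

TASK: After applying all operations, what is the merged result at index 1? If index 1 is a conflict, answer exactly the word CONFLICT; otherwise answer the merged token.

Final LEFT:  [delta, delta, bravo, echo, bravo]
Final RIGHT: [delta, delta, bravo, alpha, bravo]
i=0: L=delta R=delta -> agree -> delta
i=1: L=delta R=delta -> agree -> delta
i=2: L=bravo R=bravo -> agree -> bravo
i=3: L=echo=BASE, R=alpha -> take RIGHT -> alpha
i=4: L=bravo R=bravo -> agree -> bravo
Index 1 -> delta

Answer: delta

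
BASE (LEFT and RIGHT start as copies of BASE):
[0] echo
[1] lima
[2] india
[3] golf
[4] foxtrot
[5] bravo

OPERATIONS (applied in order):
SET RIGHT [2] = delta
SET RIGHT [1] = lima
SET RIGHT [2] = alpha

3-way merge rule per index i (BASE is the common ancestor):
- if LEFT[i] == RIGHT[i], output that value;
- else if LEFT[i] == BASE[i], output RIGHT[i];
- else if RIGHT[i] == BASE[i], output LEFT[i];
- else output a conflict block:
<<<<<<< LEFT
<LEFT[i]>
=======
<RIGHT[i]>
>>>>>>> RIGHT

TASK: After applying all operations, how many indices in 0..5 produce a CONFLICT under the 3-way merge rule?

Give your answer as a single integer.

Answer: 0

Derivation:
Final LEFT:  [echo, lima, india, golf, foxtrot, bravo]
Final RIGHT: [echo, lima, alpha, golf, foxtrot, bravo]
i=0: L=echo R=echo -> agree -> echo
i=1: L=lima R=lima -> agree -> lima
i=2: L=india=BASE, R=alpha -> take RIGHT -> alpha
i=3: L=golf R=golf -> agree -> golf
i=4: L=foxtrot R=foxtrot -> agree -> foxtrot
i=5: L=bravo R=bravo -> agree -> bravo
Conflict count: 0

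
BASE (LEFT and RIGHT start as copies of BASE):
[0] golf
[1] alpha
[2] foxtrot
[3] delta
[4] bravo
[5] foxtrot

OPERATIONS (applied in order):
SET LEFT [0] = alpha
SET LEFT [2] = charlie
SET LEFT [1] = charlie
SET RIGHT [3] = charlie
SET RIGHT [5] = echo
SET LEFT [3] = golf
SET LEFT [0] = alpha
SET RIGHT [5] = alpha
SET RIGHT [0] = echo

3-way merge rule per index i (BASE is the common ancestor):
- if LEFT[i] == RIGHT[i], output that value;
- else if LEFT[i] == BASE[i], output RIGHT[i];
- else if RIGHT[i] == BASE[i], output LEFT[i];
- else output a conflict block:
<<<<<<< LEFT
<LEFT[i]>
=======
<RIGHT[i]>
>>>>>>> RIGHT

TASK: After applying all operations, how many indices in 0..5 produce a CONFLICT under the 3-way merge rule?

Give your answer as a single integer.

Answer: 2

Derivation:
Final LEFT:  [alpha, charlie, charlie, golf, bravo, foxtrot]
Final RIGHT: [echo, alpha, foxtrot, charlie, bravo, alpha]
i=0: BASE=golf L=alpha R=echo all differ -> CONFLICT
i=1: L=charlie, R=alpha=BASE -> take LEFT -> charlie
i=2: L=charlie, R=foxtrot=BASE -> take LEFT -> charlie
i=3: BASE=delta L=golf R=charlie all differ -> CONFLICT
i=4: L=bravo R=bravo -> agree -> bravo
i=5: L=foxtrot=BASE, R=alpha -> take RIGHT -> alpha
Conflict count: 2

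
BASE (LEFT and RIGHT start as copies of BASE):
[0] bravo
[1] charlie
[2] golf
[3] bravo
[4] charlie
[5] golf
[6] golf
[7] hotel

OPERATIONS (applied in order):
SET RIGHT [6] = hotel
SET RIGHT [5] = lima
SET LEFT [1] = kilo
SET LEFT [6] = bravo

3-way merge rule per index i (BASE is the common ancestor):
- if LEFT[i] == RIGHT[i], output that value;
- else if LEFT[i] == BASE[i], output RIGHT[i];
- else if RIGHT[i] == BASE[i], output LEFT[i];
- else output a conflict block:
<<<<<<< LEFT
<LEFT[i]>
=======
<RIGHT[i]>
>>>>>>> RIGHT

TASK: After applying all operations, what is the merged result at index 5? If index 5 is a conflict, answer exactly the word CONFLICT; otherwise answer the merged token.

Final LEFT:  [bravo, kilo, golf, bravo, charlie, golf, bravo, hotel]
Final RIGHT: [bravo, charlie, golf, bravo, charlie, lima, hotel, hotel]
i=0: L=bravo R=bravo -> agree -> bravo
i=1: L=kilo, R=charlie=BASE -> take LEFT -> kilo
i=2: L=golf R=golf -> agree -> golf
i=3: L=bravo R=bravo -> agree -> bravo
i=4: L=charlie R=charlie -> agree -> charlie
i=5: L=golf=BASE, R=lima -> take RIGHT -> lima
i=6: BASE=golf L=bravo R=hotel all differ -> CONFLICT
i=7: L=hotel R=hotel -> agree -> hotel
Index 5 -> lima

Answer: lima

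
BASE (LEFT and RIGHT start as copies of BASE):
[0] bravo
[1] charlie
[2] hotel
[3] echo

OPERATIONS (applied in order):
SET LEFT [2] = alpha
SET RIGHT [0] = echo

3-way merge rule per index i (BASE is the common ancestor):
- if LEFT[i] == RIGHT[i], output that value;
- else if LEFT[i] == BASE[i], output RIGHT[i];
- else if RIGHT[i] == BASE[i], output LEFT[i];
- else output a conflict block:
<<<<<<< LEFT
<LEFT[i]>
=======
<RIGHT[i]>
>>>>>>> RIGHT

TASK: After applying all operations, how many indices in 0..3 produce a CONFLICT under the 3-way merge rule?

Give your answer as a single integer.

Answer: 0

Derivation:
Final LEFT:  [bravo, charlie, alpha, echo]
Final RIGHT: [echo, charlie, hotel, echo]
i=0: L=bravo=BASE, R=echo -> take RIGHT -> echo
i=1: L=charlie R=charlie -> agree -> charlie
i=2: L=alpha, R=hotel=BASE -> take LEFT -> alpha
i=3: L=echo R=echo -> agree -> echo
Conflict count: 0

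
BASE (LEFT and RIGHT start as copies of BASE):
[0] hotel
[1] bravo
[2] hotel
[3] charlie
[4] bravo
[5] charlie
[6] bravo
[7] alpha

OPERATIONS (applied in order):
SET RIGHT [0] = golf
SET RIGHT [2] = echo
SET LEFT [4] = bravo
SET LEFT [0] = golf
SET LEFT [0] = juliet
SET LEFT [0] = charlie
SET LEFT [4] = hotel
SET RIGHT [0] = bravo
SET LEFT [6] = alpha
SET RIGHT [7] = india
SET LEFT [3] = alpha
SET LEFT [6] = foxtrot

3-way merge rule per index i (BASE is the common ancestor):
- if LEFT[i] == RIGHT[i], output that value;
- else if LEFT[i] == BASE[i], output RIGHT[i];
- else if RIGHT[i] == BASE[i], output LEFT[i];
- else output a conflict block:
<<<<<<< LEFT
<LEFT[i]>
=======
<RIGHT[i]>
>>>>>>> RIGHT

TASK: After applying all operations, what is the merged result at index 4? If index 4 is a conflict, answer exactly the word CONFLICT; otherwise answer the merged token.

Answer: hotel

Derivation:
Final LEFT:  [charlie, bravo, hotel, alpha, hotel, charlie, foxtrot, alpha]
Final RIGHT: [bravo, bravo, echo, charlie, bravo, charlie, bravo, india]
i=0: BASE=hotel L=charlie R=bravo all differ -> CONFLICT
i=1: L=bravo R=bravo -> agree -> bravo
i=2: L=hotel=BASE, R=echo -> take RIGHT -> echo
i=3: L=alpha, R=charlie=BASE -> take LEFT -> alpha
i=4: L=hotel, R=bravo=BASE -> take LEFT -> hotel
i=5: L=charlie R=charlie -> agree -> charlie
i=6: L=foxtrot, R=bravo=BASE -> take LEFT -> foxtrot
i=7: L=alpha=BASE, R=india -> take RIGHT -> india
Index 4 -> hotel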